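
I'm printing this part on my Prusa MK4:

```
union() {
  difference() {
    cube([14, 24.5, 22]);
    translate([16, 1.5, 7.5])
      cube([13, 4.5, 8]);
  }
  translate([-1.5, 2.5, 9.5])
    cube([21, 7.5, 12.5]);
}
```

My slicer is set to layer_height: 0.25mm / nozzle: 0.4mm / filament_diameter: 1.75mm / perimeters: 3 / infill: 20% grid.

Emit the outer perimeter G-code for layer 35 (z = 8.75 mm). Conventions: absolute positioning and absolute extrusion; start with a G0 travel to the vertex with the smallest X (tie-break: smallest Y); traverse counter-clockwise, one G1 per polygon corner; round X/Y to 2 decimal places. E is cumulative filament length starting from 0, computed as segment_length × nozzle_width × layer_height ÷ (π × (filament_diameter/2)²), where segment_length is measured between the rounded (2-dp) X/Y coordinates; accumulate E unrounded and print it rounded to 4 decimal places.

G0 X0.00 Y0.00 Z8.75
G1 X14.00 Y0.00 E0.5821
G1 X14.00 Y24.50 E1.6006
G1 X0.00 Y24.50 E2.1827
G1 X0.00 Y0.00 E3.2013

At z = 8.75 mm: the 14×24.5 cube contributes its full rectangle; the cube at (16, 1.5) is present — its section is the full 13×4.5 rectangle; Subtracting the remaining from the first: starting from the 14×24.5 cube, the 13×4.5 cube at (16, 1.5) misses the remaining region (no effect) — 1 connected region; the cube at (-1.5, 2.5) is not intersected at this z (z outside [9.5, 22]); Combining (union): only that combined region is present, so the union is just that shape — 1 connected region. The outline is a single polygon with 4 vertices. Extrusion per mm of travel: 0.4 × 0.25 / (π × 0.875²) = 0.041575. Accumulating E over each segment gives final E = 3.2013.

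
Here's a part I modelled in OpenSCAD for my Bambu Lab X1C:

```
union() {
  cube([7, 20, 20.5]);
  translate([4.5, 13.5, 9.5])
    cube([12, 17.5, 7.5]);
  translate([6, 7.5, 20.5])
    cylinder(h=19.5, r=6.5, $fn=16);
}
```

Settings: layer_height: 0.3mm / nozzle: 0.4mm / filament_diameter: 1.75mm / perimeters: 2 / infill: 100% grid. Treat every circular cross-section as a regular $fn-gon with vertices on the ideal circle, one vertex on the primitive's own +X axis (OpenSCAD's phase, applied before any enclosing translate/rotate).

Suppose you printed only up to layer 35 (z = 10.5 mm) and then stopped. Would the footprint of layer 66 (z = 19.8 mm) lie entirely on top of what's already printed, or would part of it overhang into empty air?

Compare the two slices. At z = 10.5: the cube (footprint 7×20) is included at this height (area 140.00 mm²); the 12×17.5 cube at (4.5, 13.5) contributes its full rectangle (area 210.00 mm²); the cylinder at (6, 7.5) is not intersected at this z (z outside [20.5, 40]); Taking the union: the regions partially overlap — summed areas 350.00 mm² minus the doubly-counted overlap 16.25 mm² gives 333.75 mm² — area = 333.75 mm². At z = 19.8: the cube is present — its section is the full 7×20 rectangle (area 140.00 mm²); the cube at (4.5, 13.5) is not intersected at this z (z outside [9.5, 17]); the cylinder at (6, 7.5) does not reach this height (z outside [20.5, 40]); Combining (union): only the 7×20 cube is present, so the union is just that shape — area = 140.00 mm². Checking containment: the cross-section at z = 19.8 is a subset of the cross-section at z = 10.5.

entirely on top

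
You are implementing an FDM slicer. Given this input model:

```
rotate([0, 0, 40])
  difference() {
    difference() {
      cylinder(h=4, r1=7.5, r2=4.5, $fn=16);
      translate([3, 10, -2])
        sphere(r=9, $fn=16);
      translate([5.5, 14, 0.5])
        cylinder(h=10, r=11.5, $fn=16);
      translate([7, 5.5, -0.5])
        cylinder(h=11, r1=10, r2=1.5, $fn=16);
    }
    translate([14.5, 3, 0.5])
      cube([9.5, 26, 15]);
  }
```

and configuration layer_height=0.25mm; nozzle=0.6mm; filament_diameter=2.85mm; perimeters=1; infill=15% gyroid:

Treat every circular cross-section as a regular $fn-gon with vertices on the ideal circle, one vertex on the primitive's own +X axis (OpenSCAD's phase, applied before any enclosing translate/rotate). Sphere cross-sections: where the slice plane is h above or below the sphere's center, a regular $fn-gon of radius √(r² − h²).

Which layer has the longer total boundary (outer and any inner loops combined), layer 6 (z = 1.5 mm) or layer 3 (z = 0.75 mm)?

Layer 6 (z = 1.5): the cone (r1=7.5→r2=4.5) has section circumradius 6.375 here — a regular 16-gon (perimeter = 2·16·6.375·sin(180°/16) = 39.80 mm); the r=9 sphere at (3, 10) slices to a regular 16-gon of circumradius 8.292 (√(r²−h²) with h=3.5 from center) (perimeter = 2·16·8.292·sin(180°/16) = 51.76 mm); the cylinder at (5.5, 14): section is a regular 16-gon, circumradius r=11.5 (perimeter = 2·16·11.500·sin(180°/16) = 71.79 mm); the cone at (7, 5.5) (r1=10→r2=1.5) has section circumradius 8.455 here — a regular 16-gon (perimeter = 2·16·8.455·sin(180°/16) = 52.78 mm); After the difference (first − rest): starting from the cone, the r=9 sphere at (3, 10) partially overlaps it — only the 27.51 mm² overlap (of its 210.48 mm²) is removed, clipping the outline; the r=11.5 cylinder at (5.5, 14) misses the remaining region (no effect); the cone at (7, 5.5) partially overlaps it — only the 22.55 mm² overlap (of its 218.83 mm²) is removed, clipping the outline — boundary = 35.96 mm; the cube at (14.5, 3) (footprint 9.5×26) is included at this height (perimeter 71.00 mm); Subtracting the remaining from the first: starting from that combined region, the 9.5×26 cube at (14.5, 3) misses the remaining region (no effect) — boundary = 35.96 mm; (rotated 40° about Z; rotation is an isometry so areas/perimeters/island counts are preserved). So its perimeter = 35.96 mm. Layer 3 (z = 0.75): the cone: at t=0.188 of its height the radius interpolates to r₁+(r₂−r₁)t = 6.938, giving a regular 16-gon of that circumradius (perimeter = 2·16·6.938·sin(180°/16) = 43.31 mm); the r=9 sphere at (3, 10) contributes a regular 16-gon of circumradius √(9²−2.75²) = 8.570 (perimeter = 2·16·8.570·sin(180°/16) = 53.50 mm); the r=11.5 cylinder at (5.5, 14) gives a regular 16-gon of circumradius 11.5 (constant along its height) (perimeter = 2·16·11.500·sin(180°/16) = 71.79 mm); the cone at (7, 5.5): at t=0.114 of its height the radius interpolates to r₁+(r₂−r₁)t = 9.034, giving a regular 16-gon of that circumradius (perimeter = 2·16·9.034·sin(180°/16) = 56.40 mm); Taking the first minus the rest: starting from the cone, the r=9 sphere at (3, 10) partially overlaps it — only the 37.36 mm² overlap (of its 224.83 mm²) is removed, clipping the outline; the r=11.5 cylinder at (5.5, 14) misses the remaining region (no effect); the cone at (7, 5.5) partially overlaps it — only the 28.99 mm² overlap (of its 249.86 mm²) is removed, clipping the outline — boundary = 38.63 mm; the 9.5×26 cube at (14.5, 3) contributes its full rectangle (perimeter 71.00 mm); Taking the first minus the rest: starting from the result so far, the 9.5×26 cube at (14.5, 3) misses the remaining region (no effect) — boundary = 38.63 mm; (rotated 40° about Z; rotation is an isometry so areas/perimeters/island counts are preserved). So its perimeter = 38.63 mm. Layer 3 is larger (38.63 vs 35.96 mm).

layer 3 (z = 0.75 mm)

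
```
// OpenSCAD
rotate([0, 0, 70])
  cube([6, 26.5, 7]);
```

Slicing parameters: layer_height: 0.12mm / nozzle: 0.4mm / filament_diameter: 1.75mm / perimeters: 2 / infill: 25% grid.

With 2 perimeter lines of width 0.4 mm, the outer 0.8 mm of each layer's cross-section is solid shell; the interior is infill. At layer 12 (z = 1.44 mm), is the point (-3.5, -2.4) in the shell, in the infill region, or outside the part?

outside

At z = 1.44 mm: the cube is present — its section is the full 6×26.5 rectangle; (whole slice rotated 70° about Z — lengths, areas and connectivity unchanged). Overall, the cross-section is a single solid region. Undo the 70° rotation: the query point maps to (-3.452, 2.468) in the un-rotated model frame. The nearest boundary edge runs (0.00, 26.50)→(0.00, 0.00); distance from the point to it = 3.45 mm. The point is not inside any of the regions above, so it lies outside the cross-section (3.45 mm from the nearest boundary).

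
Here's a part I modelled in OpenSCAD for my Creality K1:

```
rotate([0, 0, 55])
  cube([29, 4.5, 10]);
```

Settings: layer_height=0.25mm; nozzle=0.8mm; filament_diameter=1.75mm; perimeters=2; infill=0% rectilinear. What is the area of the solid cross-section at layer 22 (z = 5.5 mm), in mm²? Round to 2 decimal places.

At z = 5.5 mm: the cube (footprint 29×4.5) is included at this height (area 130.50 mm²); (whole slice rotated 55° about Z — lengths, areas and connectivity unchanged). Overall, the cross-section is a single solid region. Net area = 130.50 mm².

130.50 mm²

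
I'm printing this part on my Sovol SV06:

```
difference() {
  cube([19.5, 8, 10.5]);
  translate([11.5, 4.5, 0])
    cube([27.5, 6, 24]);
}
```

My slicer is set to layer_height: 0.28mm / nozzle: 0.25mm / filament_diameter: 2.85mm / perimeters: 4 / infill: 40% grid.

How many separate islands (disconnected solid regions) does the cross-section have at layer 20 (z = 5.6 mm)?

At z = 5.6 mm: the 19.5×8 cube contributes its full rectangle; the cube at (11.5, 4.5) is present — its section is the full 27.5×6 rectangle; Subtracting the remaining from the first: starting from the 19.5×8 cube, the 27.5×6 cube at (11.5, 4.5) partially overlaps it — only the 28.00 mm² overlap (of its 165.00 mm²) is removed, clipping the outline — 1 connected region. Overall, the cross-section is a single solid region. Island count = 1.

1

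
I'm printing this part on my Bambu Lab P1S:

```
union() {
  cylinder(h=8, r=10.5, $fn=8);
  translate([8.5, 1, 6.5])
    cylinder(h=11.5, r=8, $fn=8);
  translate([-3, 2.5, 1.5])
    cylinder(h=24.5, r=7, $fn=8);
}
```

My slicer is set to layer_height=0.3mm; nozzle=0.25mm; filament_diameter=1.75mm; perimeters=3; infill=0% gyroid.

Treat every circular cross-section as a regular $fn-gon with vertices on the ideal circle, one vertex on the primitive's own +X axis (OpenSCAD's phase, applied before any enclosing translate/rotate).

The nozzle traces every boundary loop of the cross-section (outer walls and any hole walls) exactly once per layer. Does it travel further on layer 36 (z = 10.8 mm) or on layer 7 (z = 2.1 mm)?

Layer 36 (z = 10.8): the cylinder is not intersected at this z (z outside [0, 8]); the r=8 cylinder at (8.5, 1) gives a regular 8-gon of circumradius 8 (constant along its height) (perimeter = 2·8·8.000·sin(180°/8) = 48.98 mm); the cylinder at (-3, 2.5): section is a regular 8-gon, circumradius r=7 (perimeter = 2·8·7.000·sin(180°/8) = 42.86 mm); Taking the union: the regions partially overlap (shared area 14.32 mm²), so the edge portions inside another operand are dropped and the merged outline is re-measured after clipping — boundary = 73.58 mm. So its perimeter = 73.58 mm. Layer 7 (z = 2.1): the cylinder: section is a regular 8-gon, circumradius r=10.5 (perimeter = 2·8·10.500·sin(180°/8) = 64.29 mm); the cylinder at (8.5, 1) is not intersected at this z (z outside [6.5, 18]); the r=7 cylinder at (-3, 2.5) contributes a regular 8-gon of circumradius 7 (perimeter = 2·8·7.000·sin(180°/8) = 42.86 mm); Merging all regions: the regions partially overlap (shared area 134.60 mm²), so the edge portions inside another operand are dropped and the merged outline is re-measured after clipping — boundary = 64.89 mm. So its perimeter = 64.89 mm. Layer 36 is larger (73.58 vs 64.89 mm).

layer 36 (z = 10.8 mm)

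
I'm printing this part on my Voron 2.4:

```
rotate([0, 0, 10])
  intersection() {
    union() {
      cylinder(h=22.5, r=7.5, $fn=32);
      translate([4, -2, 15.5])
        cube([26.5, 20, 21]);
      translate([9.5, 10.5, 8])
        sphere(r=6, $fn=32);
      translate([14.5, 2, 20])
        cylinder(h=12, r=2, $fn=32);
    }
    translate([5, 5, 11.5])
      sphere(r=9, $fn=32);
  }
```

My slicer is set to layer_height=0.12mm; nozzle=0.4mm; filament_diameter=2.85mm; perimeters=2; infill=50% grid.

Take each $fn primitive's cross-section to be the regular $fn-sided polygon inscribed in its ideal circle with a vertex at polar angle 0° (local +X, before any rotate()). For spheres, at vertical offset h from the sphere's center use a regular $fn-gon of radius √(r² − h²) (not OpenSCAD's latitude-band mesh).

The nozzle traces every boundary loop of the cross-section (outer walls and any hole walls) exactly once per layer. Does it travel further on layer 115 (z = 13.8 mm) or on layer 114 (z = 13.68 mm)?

Layer 115 (z = 13.8): the r=7.5 cylinder contributes a regular 32-gon of circumradius 7.5 (perimeter = 2·32·7.500·sin(180°/32) = 47.05 mm); the cube at (4, -2) is not intersected at this z (z outside [15.5, 36.5]); the r=6 sphere at (9.5, 10.5) contributes a regular 32-gon of circumradius √(6²−5.8²) = 1.536 (perimeter = 2·32·1.536·sin(180°/32) = 9.64 mm); the cylinder at (14.5, 2) is not intersected at this z (z outside [20, 32]); Taking the union: the 2 present regions are separate (no shared area or edge), so areas and boundary lengths simply add and each stays a separate island — boundary = 56.69 mm; the sphere at (5, 5): section is a regular 32-gon, circumradius = √(r²−h²) = √(9²−2.3²) = 8.701 (perimeter = 2·32·8.701·sin(180°/32) = 54.58 mm); Taking the intersection: the r=9 sphere at (5, 5) partially overlaps that combined region; clipping to the common part keeps 101.08 mm² — boundary = 45.61 mm; (rotated 10° about Z; rotation is an isometry so areas/perimeters/island counts are preserved). So its perimeter = 45.61 mm. Layer 114 (z = 13.68): the r=7.5 cylinder gives a regular 32-gon of circumradius 7.5 (constant along its height) (perimeter = 2·32·7.500·sin(180°/32) = 47.05 mm); the cube at (4, -2) is not intersected at this z (z outside [15.5, 36.5]); the r=6 sphere at (9.5, 10.5) slices to a regular 32-gon of circumradius 1.933 (√(r²−h²) with h=5.68 from center) (perimeter = 2·32·1.933·sin(180°/32) = 12.13 mm); the cylinder at (14.5, 2) is absent (z outside [20, 32]); Taking the union: the 2 present regions are separate (no shared area or edge), so areas and boundary lengths simply add and each stays a separate island — boundary = 59.18 mm; the r=9 sphere at (5, 5) slices to a regular 32-gon of circumradius 8.732 (√(r²−h²) with h=2.18 from center) (perimeter = 2·32·8.732·sin(180°/32) = 54.78 mm); Taking the intersection: the r=9 sphere at (5, 5) partially overlaps that combined region; clipping to the common part keeps 105.37 mm² — boundary = 48.01 mm; (whole slice rotated 10° about Z — lengths, areas and connectivity unchanged). So its perimeter = 48.01 mm. Layer 114 is larger (48.01 vs 45.61 mm).

layer 114 (z = 13.68 mm)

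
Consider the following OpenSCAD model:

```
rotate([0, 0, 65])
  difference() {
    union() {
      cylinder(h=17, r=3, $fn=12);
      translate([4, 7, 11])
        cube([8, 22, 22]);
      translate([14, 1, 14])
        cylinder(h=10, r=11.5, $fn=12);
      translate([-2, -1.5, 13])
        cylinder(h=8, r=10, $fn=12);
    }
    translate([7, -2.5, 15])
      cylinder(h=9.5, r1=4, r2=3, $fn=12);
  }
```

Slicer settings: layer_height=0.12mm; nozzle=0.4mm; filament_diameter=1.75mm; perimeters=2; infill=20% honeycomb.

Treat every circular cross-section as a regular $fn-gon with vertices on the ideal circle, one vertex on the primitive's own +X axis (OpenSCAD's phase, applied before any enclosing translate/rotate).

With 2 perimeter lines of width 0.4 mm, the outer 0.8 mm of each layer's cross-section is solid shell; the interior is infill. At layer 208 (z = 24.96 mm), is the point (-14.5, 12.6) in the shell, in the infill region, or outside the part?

infill

At z = 24.96 mm: the cylinder does not reach this height (z outside [0, 17]); the 8×22 cube at (4, 7) contributes its full rectangle; the cylinder at (14, 1) is absent (z outside [14, 24]); the cylinder at (-2, -1.5) is absent (z outside [13, 21]); Combining (union): only the 8×22 cube at (4, 7) is present, so the union is just that shape — 1 connected region; the cone at (7, -2.5) is not intersected at this z (z outside [15, 24.5]); Taking the first minus the rest: none of the subtracted shapes is present at this height, so that combined region is unchanged — 1 connected region; (rotated 65° about Z; rotation is an isometry so areas/perimeters/island counts are preserved). Overall, the cross-section is a single solid region. Undo the 65° rotation: the query point maps to (5.292, 18.466) in the un-rotated model frame. The nearest boundary edge runs (4.00, 29.00)→(4.00, 7.00); distance from the point to it = 1.29 mm. The point is inside the cross-section and 1.29 mm from the nearest boundary — more than the 0.8 mm shell width (2 × 0.4), so it's in the infill interior.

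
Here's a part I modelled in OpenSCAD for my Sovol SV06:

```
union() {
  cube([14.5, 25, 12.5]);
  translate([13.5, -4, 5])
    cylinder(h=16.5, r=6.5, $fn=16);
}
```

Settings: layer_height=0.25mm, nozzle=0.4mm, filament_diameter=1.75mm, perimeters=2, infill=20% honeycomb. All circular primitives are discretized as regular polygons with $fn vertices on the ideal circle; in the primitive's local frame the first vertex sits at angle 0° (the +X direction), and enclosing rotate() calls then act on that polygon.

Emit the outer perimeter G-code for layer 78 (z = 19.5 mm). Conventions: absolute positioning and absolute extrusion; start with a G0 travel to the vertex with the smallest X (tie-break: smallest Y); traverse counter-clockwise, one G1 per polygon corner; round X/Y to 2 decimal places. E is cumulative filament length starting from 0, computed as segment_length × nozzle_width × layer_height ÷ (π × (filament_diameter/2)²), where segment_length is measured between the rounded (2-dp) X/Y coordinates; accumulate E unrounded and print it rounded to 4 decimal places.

G0 X7.00 Y-4.00 Z19.50
G1 X7.49 Y-6.49 E0.1055
G1 X8.90 Y-8.60 E0.2110
G1 X11.01 Y-10.01 E0.3165
G1 X13.50 Y-10.50 E0.4220
G1 X15.99 Y-10.01 E0.5275
G1 X18.10 Y-8.60 E0.6330
G1 X19.51 Y-6.49 E0.7386
G1 X20.00 Y-4.00 E0.8441
G1 X19.51 Y-1.51 E0.9496
G1 X18.10 Y0.60 E1.0551
G1 X15.99 Y2.01 E1.1606
G1 X13.50 Y2.50 E1.2661
G1 X11.01 Y2.01 E1.3716
G1 X8.90 Y0.60 E1.4771
G1 X7.49 Y-1.51 E1.5826
G1 X7.00 Y-4.00 E1.6881

At z = 19.5 mm: the cube is not intersected at this z (z outside [0, 12.5]); the r=6.5 cylinder at (13.5, -4) contributes a regular 16-gon of circumradius 6.5; Taking the union: only the r=6.5 cylinder at (13.5, -4) is present, so the union is just that shape — 1 connected region. The outline is a single polygon with 16 vertices. Extrusion per mm of travel: 0.4 × 0.25 / (π × 0.875²) = 0.041575. Accumulating E over each segment gives final E = 1.6881.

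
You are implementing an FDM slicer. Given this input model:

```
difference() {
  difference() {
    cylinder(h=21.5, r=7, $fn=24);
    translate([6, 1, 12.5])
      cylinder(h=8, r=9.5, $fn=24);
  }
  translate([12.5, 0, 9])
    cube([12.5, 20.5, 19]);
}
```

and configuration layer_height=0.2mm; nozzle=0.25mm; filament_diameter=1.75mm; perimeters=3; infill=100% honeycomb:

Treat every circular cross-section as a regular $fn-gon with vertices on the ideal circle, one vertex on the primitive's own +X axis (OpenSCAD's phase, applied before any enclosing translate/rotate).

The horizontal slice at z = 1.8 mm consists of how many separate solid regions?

1

At z = 1.8 mm: the r=7 cylinder contributes a regular 24-gon of circumradius 7; the cylinder at (6, 1) does not reach this height (z outside [12.5, 20.5]); After the difference (first − rest): none of the subtracted shapes is present at this height, so the r=7 cylinder is unchanged — 1 connected region; the cube at (12.5, 0) does not reach this height (z outside [9, 28]); After the difference (first − rest): none of the subtracted shapes is present at this height, so that combined region is unchanged — 1 connected region. The result has 1 disconnected region.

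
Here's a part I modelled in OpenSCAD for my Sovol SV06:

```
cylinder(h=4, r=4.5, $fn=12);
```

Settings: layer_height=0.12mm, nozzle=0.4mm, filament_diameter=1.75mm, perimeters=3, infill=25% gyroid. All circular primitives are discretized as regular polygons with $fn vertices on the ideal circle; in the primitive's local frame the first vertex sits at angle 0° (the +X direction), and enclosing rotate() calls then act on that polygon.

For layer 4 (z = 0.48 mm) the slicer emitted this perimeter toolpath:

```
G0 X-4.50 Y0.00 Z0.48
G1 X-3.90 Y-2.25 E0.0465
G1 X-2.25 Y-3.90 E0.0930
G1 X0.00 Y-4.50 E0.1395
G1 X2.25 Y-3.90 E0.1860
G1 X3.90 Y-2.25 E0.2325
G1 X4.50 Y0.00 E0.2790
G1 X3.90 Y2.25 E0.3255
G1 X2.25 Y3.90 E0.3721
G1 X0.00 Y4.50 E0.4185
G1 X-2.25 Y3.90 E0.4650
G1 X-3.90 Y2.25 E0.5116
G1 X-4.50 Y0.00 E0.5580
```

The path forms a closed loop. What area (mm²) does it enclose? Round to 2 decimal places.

60.79 mm²

Apply the shoelace formula to the sequence of (X, Y) vertices; enclosed area = 60.79 mm².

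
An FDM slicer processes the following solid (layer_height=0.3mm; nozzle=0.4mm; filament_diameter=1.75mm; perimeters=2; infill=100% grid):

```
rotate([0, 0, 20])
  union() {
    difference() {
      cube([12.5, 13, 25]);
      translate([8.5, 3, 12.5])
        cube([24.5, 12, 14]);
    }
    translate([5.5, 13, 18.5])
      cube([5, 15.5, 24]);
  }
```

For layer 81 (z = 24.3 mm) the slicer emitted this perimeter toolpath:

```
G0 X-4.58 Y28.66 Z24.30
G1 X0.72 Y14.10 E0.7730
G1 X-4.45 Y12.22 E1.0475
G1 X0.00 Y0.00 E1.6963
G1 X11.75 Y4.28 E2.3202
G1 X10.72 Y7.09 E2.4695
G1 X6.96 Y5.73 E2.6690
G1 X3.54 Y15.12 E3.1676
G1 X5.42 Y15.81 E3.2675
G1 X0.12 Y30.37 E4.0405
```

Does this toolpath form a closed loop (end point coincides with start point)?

no

Start point (G0): (-4.58, 28.66). End point (last G1): the path does not return to the start — open.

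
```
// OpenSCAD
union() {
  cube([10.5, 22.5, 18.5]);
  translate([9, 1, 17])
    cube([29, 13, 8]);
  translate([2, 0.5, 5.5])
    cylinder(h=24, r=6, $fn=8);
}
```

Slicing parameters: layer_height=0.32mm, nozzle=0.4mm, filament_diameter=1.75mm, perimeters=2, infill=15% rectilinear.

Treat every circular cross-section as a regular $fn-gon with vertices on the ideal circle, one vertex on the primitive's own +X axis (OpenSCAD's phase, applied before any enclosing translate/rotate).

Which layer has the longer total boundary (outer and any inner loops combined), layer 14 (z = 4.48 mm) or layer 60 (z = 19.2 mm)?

Layer 14 (z = 4.48): the cube (footprint 10.5×22.5) is included at this height (perimeter 66.00 mm); the cube at (9, 1) is not intersected at this z (z outside [17, 25]); the cylinder at (2, 0.5) is not intersected at this z (z outside [5.5, 29.5]); Merging all regions: only the 10.5×22.5 cube is present, so the union is just that shape — boundary = 66.00 mm. So its perimeter = 66.00 mm. Layer 60 (z = 19.2): the cube is not intersected at this z (z outside [0, 18.5]); the 29×13 cube at (9, 1) contributes its full rectangle (perimeter 84.00 mm); the cylinder at (2, 0.5): section is a regular 8-gon, circumradius r=6 (perimeter = 2·8·6.000·sin(180°/8) = 36.74 mm); Merging all regions: the 2 present regions are separate (no shared area or edge), so areas and boundary lengths simply add and each stays a separate island — boundary = 120.74 mm. So its perimeter = 120.74 mm. Layer 60 is larger (120.74 vs 66.00 mm).

layer 60 (z = 19.2 mm)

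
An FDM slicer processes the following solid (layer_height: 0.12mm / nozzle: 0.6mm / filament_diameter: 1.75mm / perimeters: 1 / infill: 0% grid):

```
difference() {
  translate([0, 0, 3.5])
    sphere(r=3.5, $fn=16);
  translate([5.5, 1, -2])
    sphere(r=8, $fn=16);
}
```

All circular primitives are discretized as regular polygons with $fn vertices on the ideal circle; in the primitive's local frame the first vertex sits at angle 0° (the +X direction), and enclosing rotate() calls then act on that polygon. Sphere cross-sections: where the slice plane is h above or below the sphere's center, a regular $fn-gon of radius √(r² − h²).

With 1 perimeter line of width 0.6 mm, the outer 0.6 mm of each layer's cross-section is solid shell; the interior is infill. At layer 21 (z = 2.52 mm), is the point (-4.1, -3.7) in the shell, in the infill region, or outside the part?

outside

At z = 2.52 mm: the sphere: section is a regular 16-gon, circumradius = √(r²−h²) = √(3.5²−0.98²) = 3.360; the sphere at (5.5, 1): section is a regular 16-gon, circumradius = √(r²−h²) = √(8²−4.52²) = 6.601; Taking the first minus the rest: starting from the r=3.5 sphere, the r=8 sphere at (5.5, 1) partially overlaps it — only the 21.44 mm² overlap (of its 133.39 mm²) is removed, clipping the outline — 1 connected region. Overall, the cross-section is a single solid region. The nearest boundary edge runs (-1.29, -3.10)→(-2.38, -2.38); distance from the point to it = 2.17 mm. The point is not inside any of the regions above, so it lies outside the cross-section (2.17 mm from the nearest boundary).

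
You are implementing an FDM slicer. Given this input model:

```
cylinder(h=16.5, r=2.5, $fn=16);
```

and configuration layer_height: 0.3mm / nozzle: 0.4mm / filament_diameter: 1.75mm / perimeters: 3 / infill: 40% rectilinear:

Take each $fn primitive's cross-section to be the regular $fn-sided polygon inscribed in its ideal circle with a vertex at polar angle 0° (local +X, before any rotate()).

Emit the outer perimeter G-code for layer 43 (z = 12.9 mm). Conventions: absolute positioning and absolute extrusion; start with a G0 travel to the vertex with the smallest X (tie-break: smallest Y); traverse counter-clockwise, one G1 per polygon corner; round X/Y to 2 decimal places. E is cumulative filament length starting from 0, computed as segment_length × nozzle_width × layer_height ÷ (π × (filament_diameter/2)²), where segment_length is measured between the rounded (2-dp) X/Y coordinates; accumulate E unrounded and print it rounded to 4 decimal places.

At z = 12.9 mm: the cylinder: section is a regular 16-gon, circumradius r=2.5. The outline is a single polygon with 16 vertices. Extrusion per mm of travel: 0.4 × 0.3 / (π × 0.875²) = 0.049890. Accumulating E over each segment gives final E = 0.7791.

G0 X-2.50 Y0.00 Z12.90
G1 X-2.31 Y-0.96 E0.0488
G1 X-1.77 Y-1.77 E0.0974
G1 X-0.96 Y-2.31 E0.1460
G1 X0.00 Y-2.50 E0.1948
G1 X0.96 Y-2.31 E0.2436
G1 X1.77 Y-1.77 E0.2922
G1 X2.31 Y-0.96 E0.3407
G1 X2.50 Y0.00 E0.3896
G1 X2.31 Y0.96 E0.4384
G1 X1.77 Y1.77 E0.4870
G1 X0.96 Y2.31 E0.5355
G1 X0.00 Y2.50 E0.5844
G1 X-0.96 Y2.31 E0.6332
G1 X-1.77 Y1.77 E0.6817
G1 X-2.31 Y0.96 E0.7303
G1 X-2.50 Y0.00 E0.7791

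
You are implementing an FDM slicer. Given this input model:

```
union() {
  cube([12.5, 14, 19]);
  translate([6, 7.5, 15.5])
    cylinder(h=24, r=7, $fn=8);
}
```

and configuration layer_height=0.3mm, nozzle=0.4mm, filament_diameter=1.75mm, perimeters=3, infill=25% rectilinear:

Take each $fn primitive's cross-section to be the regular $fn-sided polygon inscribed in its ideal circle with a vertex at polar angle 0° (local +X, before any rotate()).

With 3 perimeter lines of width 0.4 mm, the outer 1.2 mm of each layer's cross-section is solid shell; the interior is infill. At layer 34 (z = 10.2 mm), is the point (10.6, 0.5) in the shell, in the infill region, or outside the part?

At z = 10.2 mm: the cube is present — its section is the full 12.5×14 rectangle; the cylinder at (6, 7.5) is not intersected at this z (z outside [15.5, 39.5]); Combining (union): only the 12.5×14 cube is present, so the union is just that shape — 1 connected region. Overall, the cross-section is a single solid region. The nearest boundary edge runs (0.00, 0.00)→(12.50, 0.00); distance from the point to it = 0.50 mm. The point is inside the cross-section, 0.50 mm from the nearest boundary — within the 1.2 mm shell band (3 × 0.4).

shell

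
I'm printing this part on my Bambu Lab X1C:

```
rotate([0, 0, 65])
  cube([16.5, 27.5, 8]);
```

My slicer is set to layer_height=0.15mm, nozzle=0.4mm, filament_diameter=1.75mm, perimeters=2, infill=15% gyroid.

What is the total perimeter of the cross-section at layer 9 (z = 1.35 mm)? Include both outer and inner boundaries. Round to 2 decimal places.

At z = 1.35 mm: the 16.5×27.5 cube contributes its full rectangle (perimeter 88.00 mm); (whole slice rotated 65° about Z — lengths, areas and connectivity unchanged). Overall, the cross-section is a single solid region. Total boundary length (outer) = 88.00 mm.

88.00 mm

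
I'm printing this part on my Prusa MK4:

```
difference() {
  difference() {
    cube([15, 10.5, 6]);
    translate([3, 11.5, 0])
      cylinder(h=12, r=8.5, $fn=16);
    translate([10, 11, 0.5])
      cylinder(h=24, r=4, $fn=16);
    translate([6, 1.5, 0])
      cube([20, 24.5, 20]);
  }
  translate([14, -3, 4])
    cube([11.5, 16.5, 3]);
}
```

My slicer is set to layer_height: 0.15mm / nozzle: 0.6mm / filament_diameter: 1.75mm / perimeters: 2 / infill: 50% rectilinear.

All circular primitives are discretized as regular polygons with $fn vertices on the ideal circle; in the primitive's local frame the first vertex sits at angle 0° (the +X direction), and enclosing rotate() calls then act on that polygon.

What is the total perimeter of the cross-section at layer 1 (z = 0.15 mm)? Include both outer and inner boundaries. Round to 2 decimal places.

37.31 mm

At z = 0.15 mm: the cube is present — its section is the full 15×10.5 rectangle (perimeter 51.00 mm); the cylinder at (3, 11.5): section is a regular 16-gon, circumradius r=8.5 (perimeter = 2·16·8.500·sin(180°/16) = 53.06 mm); the cylinder at (10, 11) is not intersected at this z (z outside [0.5, 24.5]); the cube at (6, 1.5) (footprint 20×24.5) is included at this height (perimeter 89.00 mm); Taking the first minus the rest: starting from the 15×10.5 cube, the r=8.5 cylinder at (3, 11.5) partially overlaps it — only the 68.50 mm² overlap (of its 221.19 mm²) is removed, clipping the outline; the 20×24.5 cube at (6, 1.5) partially overlaps it — only the 55.71 mm² overlap (of its 490.00 mm²) is removed, clipping the outline — boundary = 37.31 mm; the cube at (14, -3) does not reach this height (z outside [4, 7]); Taking the first minus the rest: none of the subtracted shapes is present at this height, so that combined region is unchanged — boundary = 37.31 mm. Overall, the cross-section is a single solid region. Total boundary length (outer) = 37.31 mm.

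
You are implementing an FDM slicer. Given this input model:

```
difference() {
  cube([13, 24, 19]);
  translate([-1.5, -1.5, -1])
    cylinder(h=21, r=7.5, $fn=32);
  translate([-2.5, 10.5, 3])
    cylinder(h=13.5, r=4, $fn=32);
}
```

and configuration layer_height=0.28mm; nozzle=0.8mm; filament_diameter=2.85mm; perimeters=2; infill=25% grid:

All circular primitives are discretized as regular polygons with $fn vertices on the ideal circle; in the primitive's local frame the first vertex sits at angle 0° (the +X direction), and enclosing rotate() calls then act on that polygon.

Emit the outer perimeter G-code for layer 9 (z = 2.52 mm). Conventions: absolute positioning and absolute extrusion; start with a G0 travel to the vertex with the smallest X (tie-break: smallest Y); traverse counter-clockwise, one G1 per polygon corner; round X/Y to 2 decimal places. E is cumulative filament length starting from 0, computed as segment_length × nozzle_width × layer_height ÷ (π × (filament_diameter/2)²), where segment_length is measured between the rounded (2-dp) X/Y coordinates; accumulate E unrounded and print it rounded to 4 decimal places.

At z = 2.52 mm: the 13×24 cube contributes its full rectangle; the r=7.5 cylinder at (-1.5, -1.5) contributes a regular 32-gon of circumradius 7.5; the cylinder at (-2.5, 10.5) is not intersected at this z (z outside [3, 16.5]); After the difference (first − rest): starting from the 13×24 cube, the r=7.5 cylinder at (-1.5, -1.5) partially overlaps it — only the 23.87 mm² overlap (of its 175.58 mm²) is removed, clipping the outline — 1 connected region. The outline is a single polygon with 10 vertices. Extrusion per mm of travel: 0.8 × 0.28 / (π × 1.425²) = 0.035113. Accumulating E over each segment gives final E = 2.4952.

G0 X0.00 Y5.84 Z2.52
G1 X1.37 Y5.43 E0.0502
G1 X2.67 Y4.74 E0.1019
G1 X3.80 Y3.80 E0.1535
G1 X4.74 Y2.67 E0.2051
G1 X5.43 Y1.37 E0.2568
G1 X5.84 Y0.00 E0.3070
G1 X13.00 Y0.00 E0.5584
G1 X13.00 Y24.00 E1.4011
G1 X0.00 Y24.00 E1.8576
G1 X0.00 Y5.84 E2.4952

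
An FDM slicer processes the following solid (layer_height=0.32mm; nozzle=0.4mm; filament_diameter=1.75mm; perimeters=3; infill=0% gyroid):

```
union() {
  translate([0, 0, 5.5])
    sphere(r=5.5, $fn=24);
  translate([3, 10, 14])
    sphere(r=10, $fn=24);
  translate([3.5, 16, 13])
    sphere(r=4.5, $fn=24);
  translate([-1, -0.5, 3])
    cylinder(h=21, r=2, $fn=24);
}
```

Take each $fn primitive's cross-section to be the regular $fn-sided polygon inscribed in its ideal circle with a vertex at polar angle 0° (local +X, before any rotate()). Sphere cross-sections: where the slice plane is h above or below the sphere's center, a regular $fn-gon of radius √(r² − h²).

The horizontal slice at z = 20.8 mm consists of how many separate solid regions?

2

At z = 20.8 mm: the sphere is absent (|z−center|=15.300 > r=5.5); the sphere at (3, 10): section is a regular 24-gon, circumradius = √(r²−h²) = √(10²−6.8²) = 7.332; the sphere at (3.5, 16) is not intersected at this z (|z−center|=7.800 > r=4.5); the cylinder at (-1, -0.5): section is a regular 24-gon, circumradius r=2; Taking the union: the 2 present regions are separate (no shared area or edge), so areas and boundary lengths simply add and each stays a separate island — 2 connected regions. The result has 2 disconnected regions.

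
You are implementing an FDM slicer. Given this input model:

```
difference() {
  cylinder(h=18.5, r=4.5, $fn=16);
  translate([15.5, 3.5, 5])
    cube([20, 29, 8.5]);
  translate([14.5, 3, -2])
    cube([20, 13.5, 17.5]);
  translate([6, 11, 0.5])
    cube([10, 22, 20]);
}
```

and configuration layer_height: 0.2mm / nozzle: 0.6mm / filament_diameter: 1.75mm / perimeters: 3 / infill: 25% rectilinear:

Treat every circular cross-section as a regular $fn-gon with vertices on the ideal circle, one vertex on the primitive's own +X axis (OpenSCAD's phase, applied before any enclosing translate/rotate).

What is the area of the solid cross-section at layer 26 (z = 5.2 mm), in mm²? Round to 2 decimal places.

At z = 5.2 mm: the r=4.5 cylinder contributes a regular 16-gon of circumradius 4.5 (area = (16/2)·4.500²·sin(360°/16) = 61.99 mm²); the cube at (15.5, 3.5) is present — its section is the full 20×29 rectangle (area 580.00 mm²); the 20×13.5 cube at (14.5, 3) contributes its full rectangle (area 270.00 mm²); the 10×22 cube at (6, 11) contributes its full rectangle (area 220.00 mm²); After the difference (first − rest): starting from the r=4.5 cylinder (61.99 mm²), the 20×29 cube at (15.5, 3.5) misses the remaining region (no effect); the 20×13.5 cube at (14.5, 3) misses the remaining region (no effect); the 10×22 cube at (6, 11) misses the remaining region (no effect) — area = 61.99 mm². Overall, the cross-section is a single solid region. Net area = 61.99 mm².

61.99 mm²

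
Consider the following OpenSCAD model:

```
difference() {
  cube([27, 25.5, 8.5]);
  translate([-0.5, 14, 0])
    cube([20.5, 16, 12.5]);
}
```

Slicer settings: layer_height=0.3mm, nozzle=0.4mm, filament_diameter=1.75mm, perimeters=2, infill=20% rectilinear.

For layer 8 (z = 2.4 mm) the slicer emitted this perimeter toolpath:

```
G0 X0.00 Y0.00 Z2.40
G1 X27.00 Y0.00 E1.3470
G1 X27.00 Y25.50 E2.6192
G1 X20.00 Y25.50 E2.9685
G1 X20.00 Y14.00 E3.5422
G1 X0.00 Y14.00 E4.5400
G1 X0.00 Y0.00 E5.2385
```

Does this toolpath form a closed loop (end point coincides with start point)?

yes

Start point (G0): (0.00, 0.00). End point (last G1): the path returns to the start — closed.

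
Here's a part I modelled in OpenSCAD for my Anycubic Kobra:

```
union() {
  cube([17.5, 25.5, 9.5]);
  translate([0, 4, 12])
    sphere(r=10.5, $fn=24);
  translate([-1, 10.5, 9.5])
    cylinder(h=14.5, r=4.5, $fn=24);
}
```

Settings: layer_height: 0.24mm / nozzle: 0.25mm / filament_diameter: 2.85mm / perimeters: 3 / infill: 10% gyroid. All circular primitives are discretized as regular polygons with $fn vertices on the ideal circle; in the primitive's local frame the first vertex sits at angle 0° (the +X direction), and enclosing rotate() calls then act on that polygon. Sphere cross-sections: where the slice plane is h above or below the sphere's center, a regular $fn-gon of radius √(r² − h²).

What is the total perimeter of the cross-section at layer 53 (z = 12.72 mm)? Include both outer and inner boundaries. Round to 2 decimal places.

66.06 mm

At z = 12.72 mm: the cube is not intersected at this z (z outside [0, 9.5]); the r=10.5 sphere at (0, 4) slices to a regular 24-gon of circumradius 10.475 (√(r²−h²) with h=0.72 from center) (perimeter = 2·24·10.475·sin(180°/24) = 65.63 mm); the cylinder at (-1, 10.5): section is a regular 24-gon, circumradius r=4.5 (perimeter = 2·24·4.500·sin(180°/24) = 28.19 mm); Taking the union: the regions partially overlap (shared area 60.35 mm²), so the edge portions inside another operand are dropped and the merged outline is re-measured after clipping — boundary = 66.06 mm. Overall, the cross-section is a single solid region. Total boundary length (outer) = 66.06 mm.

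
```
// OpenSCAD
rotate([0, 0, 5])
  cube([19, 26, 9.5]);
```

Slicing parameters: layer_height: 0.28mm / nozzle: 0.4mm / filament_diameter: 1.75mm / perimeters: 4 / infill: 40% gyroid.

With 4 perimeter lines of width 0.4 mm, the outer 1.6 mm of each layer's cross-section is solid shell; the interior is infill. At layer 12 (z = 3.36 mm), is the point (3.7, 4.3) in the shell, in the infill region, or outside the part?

infill

At z = 3.36 mm: the cube is present — its section is the full 19×26 rectangle; (rotated 5° about Z; rotation is an isometry so areas/perimeters/island counts are preserved). Overall, the cross-section is a single solid region. Undo the 5° rotation: the query point maps to (4.061, 3.961) in the un-rotated model frame. The nearest boundary edge runs (0.00, 0.00)→(19.00, 0.00); distance from the point to it = 3.96 mm. The point is inside the cross-section and 3.96 mm from the nearest boundary — more than the 1.6 mm shell width (4 × 0.4), so it's in the infill interior.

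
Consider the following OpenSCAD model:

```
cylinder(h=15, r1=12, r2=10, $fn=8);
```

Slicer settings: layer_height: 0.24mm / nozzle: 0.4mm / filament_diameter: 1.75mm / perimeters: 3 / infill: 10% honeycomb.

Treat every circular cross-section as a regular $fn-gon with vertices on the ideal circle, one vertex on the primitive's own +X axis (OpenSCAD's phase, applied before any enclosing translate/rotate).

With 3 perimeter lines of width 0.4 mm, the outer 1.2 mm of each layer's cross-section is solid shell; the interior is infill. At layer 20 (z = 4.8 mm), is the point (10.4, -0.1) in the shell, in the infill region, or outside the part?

shell

At z = 4.8 mm: the cone contributes a regular 8-gon of circumradius 11.360 (interpolated between r1=12 and r2=10 at t=0.320). Overall, the cross-section is a single solid region. The nearest boundary edge runs (8.03, -8.03)→(11.36, 0.00); distance from the point to it = 0.85 mm. The point is inside the cross-section, 0.85 mm from the nearest boundary — within the 1.2 mm shell band (3 × 0.4).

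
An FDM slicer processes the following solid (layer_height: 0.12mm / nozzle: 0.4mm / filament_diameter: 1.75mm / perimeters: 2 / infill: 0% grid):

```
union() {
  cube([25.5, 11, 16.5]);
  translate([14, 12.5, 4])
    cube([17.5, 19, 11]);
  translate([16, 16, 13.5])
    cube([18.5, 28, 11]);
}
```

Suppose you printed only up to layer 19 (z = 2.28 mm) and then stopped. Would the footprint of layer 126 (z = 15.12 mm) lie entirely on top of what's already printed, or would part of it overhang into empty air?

Compare the two slices. At z = 2.28: the 25.5×11 cube contributes its full rectangle (area 280.50 mm²); the cube at (14, 12.5) is not intersected at this z (z outside [4, 15]); the cube at (16, 16) does not reach this height (z outside [13.5, 24.5]); Merging all regions: only the 25.5×11 cube is present, so the union is just that shape — area = 280.50 mm². At z = 15.12: the 25.5×11 cube contributes its full rectangle (area 280.50 mm²); the cube at (14, 12.5) is not intersected at this z (z outside [4, 15]); the cube at (16, 16) (footprint 18.5×28) is included at this height (area 518.00 mm²); Combining (union): the 2 present regions are separate (no shared area or edge), so areas and boundary lengths simply add and each stays a separate island — area = 798.50 mm². Checking containment: at z = 15.12 the cross-section extends beyond the z = 2.28 cross-section by about 518.00 mm².

part overhangs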